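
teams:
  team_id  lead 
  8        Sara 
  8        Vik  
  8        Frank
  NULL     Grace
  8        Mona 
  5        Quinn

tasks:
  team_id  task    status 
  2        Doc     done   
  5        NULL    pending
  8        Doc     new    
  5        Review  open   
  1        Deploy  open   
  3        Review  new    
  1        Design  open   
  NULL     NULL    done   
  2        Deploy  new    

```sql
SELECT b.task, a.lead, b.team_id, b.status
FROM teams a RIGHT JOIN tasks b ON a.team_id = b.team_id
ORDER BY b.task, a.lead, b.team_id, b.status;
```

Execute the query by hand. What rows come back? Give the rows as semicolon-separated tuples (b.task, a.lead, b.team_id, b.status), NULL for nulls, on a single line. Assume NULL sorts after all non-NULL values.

(Deploy, NULL, 1, open); (Deploy, NULL, 2, new); (Design, NULL, 1, open); (Doc, Frank, 8, new); (Doc, Mona, 8, new); (Doc, Sara, 8, new); (Doc, Vik, 8, new); (Doc, NULL, 2, done); (Review, Quinn, 5, open); (Review, NULL, 3, new); (NULL, Quinn, 5, pending); (NULL, NULL, NULL, done)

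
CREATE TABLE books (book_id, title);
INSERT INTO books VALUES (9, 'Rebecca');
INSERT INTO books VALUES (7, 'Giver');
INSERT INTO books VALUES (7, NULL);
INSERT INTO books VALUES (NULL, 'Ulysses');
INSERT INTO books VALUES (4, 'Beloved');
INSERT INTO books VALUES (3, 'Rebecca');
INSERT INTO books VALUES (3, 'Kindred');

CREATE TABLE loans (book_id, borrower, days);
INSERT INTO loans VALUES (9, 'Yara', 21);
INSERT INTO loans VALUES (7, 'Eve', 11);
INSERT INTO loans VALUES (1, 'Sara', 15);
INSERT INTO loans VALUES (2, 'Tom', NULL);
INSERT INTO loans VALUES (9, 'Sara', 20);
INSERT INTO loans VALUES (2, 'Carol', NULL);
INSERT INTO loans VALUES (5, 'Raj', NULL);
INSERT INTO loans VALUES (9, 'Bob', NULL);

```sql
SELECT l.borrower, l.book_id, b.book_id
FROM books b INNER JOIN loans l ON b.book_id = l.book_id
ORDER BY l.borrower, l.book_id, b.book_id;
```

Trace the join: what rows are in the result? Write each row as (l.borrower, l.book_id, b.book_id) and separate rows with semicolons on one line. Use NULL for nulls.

INNER JOIN keeps only pairs where the ON condition holds.
Matching on b.book_id = l.book_id. A NULL in a compared column never satisfies the condition.
- b (book_id=9) pairs with 3 row(s) of l.
- b (book_id=7) pairs with 1 row(s) of l.
- b (book_id=7) pairs with 1 row(s) of l.
- b (book_id=NULL) has no partner → excluded.
- b (book_id=4) has no partner → excluded.
- b (book_id=3) has no partner → excluded.
- b (book_id=3) has no partner → excluded.
After projecting and ordering:
l.borrower | l.book_id | b.book_id
Bob | 9 | 9
Eve | 7 | 7
Eve | 7 | 7
Sara | 9 | 9
Yara | 9 | 9

(Bob, 9, 9); (Eve, 7, 7); (Eve, 7, 7); (Sara, 9, 9); (Yara, 9, 9)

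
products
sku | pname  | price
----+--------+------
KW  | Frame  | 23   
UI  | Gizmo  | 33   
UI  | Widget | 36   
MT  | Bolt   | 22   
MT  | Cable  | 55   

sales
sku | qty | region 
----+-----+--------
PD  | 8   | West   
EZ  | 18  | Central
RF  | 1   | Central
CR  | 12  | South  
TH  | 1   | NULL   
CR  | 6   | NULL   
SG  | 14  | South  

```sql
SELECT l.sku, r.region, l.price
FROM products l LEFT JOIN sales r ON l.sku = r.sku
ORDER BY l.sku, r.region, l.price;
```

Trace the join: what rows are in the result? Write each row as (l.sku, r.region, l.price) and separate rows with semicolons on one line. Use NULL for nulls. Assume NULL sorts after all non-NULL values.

LEFT JOIN keeps every row from `products`; unmatched rows get NULL for `sales`'s columns.
Matching on l.sku = r.sku.
Matched pairs: 0; unmatched l rows kept: 5.

(KW, NULL, 23); (MT, NULL, 22); (MT, NULL, 55); (UI, NULL, 33); (UI, NULL, 36)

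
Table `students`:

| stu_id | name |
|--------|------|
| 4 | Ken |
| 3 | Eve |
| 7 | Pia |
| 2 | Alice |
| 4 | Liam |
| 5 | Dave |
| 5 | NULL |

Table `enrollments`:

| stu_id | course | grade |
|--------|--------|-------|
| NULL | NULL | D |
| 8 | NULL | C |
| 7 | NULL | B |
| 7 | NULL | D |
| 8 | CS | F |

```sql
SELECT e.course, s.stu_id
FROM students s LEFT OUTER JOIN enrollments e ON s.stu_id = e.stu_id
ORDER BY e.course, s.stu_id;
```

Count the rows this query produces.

8

LEFT JOIN keeps every row from `students`; unmatched rows get NULL for `enrollments`'s columns.
Matching on s.stu_id = e.stu_id. A NULL in a compared column never satisfies the condition.
- s row (stu_id=4): no match → kept, e columns NULL.
- s row (stu_id=3): no match → kept, e columns NULL.
- s row (stu_id=7): matches 2 e row(s) → 2 output row(s).
- s row (stu_id=2): no match → kept, e columns NULL.
- s row (stu_id=4): no match → kept, e columns NULL.
- s row (stu_id=5): no match → kept, e columns NULL.
- s row (stu_id=5): no match → kept, e columns NULL.
Total: 2 matched + 6 padded = 8 rows.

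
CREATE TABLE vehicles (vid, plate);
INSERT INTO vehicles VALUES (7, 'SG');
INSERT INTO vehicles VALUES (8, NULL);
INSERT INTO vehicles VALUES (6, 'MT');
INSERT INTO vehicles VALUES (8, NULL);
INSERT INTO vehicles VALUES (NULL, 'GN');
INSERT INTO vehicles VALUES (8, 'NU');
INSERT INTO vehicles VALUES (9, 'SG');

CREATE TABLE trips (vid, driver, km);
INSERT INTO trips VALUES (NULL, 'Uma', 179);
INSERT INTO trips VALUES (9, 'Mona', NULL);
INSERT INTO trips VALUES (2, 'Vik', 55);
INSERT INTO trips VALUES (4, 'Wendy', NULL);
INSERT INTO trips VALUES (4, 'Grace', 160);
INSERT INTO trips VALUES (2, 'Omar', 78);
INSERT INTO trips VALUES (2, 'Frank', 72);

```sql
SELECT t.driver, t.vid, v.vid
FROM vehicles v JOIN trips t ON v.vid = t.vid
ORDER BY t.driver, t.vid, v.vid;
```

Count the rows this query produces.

1

INNER JOIN keeps only pairs where the ON condition holds.
Matching on v.vid = t.vid. A NULL in a compared column never satisfies the condition.
- v (vid=7) has no partner → excluded.
- v (vid=8) has no partner → excluded.
- v (vid=6) has no partner → excluded.
- v (vid=8) has no partner → excluded.
- v (vid=NULL) has no partner → excluded.
- v (vid=8) has no partner → excluded.
- v (vid=9) pairs with 1 row(s) of t.
Total: 1 rows.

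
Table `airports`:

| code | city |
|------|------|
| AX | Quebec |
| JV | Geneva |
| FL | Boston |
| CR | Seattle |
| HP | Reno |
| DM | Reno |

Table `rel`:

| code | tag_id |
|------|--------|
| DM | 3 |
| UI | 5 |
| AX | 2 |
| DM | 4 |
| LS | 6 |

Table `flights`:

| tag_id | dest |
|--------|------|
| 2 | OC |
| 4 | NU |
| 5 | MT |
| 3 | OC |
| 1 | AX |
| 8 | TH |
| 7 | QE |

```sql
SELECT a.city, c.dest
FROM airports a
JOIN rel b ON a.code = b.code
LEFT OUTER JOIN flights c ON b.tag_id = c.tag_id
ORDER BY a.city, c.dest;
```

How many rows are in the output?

Joins associate left-to-right: airports INNER JOIN rel on code gives 3 intermediate row(s).
Then LEFT JOIN `flights c` on tag_id: each of those 3 rows is kept; rows whose b.tag_id has no match in c get NULL for c's columns.
Result: 3 row(s).

3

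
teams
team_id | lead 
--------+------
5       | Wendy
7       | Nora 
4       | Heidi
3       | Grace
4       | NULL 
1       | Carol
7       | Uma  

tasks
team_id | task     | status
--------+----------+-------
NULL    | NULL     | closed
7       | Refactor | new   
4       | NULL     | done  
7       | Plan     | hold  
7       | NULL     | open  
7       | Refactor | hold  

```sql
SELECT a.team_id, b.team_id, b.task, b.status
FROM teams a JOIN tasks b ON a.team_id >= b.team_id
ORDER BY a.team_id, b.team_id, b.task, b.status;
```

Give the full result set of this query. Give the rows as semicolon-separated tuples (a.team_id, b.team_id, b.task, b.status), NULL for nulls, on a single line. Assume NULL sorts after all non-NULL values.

INNER JOIN keeps only pairs where the ON condition holds.
Matching on a.team_id >= b.team_id. A NULL in a compared column never satisfies the condition.
- a row (team_id=5): matches 1 b row(s) → 1 output row(s).
- a row (team_id=7): matches 5 b row(s) → 5 output row(s).
- a row (team_id=4): matches 1 b row(s) → 1 output row(s).
- a row (team_id=3): no match → dropped.
- a row (team_id=4): matches 1 b row(s) → 1 output row(s).
- a row (team_id=1): no match → dropped.
- a row (team_id=7): matches 5 b row(s) → 5 output row(s).

(4, 4, NULL, done); (4, 4, NULL, done); (5, 4, NULL, done); (7, 4, NULL, done); (7, 4, NULL, done); (7, 7, Plan, hold); (7, 7, Plan, hold); (7, 7, Refactor, hold); (7, 7, Refactor, hold); (7, 7, Refactor, new); (7, 7, Refactor, new); (7, 7, NULL, open); (7, 7, NULL, open)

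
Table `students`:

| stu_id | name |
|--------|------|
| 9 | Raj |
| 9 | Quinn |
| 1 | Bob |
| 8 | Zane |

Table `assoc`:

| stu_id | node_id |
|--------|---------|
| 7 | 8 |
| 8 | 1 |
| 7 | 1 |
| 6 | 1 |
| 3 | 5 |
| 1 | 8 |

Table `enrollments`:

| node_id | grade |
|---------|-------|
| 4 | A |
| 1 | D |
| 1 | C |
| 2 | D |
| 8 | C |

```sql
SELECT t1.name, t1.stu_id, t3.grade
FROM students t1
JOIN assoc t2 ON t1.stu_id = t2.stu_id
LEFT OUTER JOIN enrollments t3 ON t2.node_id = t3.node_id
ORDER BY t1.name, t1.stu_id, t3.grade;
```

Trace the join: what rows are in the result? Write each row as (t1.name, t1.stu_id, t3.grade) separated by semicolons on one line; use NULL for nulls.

(Bob, 1, C); (Zane, 8, C); (Zane, 8, D)

Joins associate left-to-right: students INNER JOIN assoc on stu_id gives 2 intermediate row(s).
Then LEFT JOIN `enrollments t3` on node_id: each of those 2 rows is kept; rows whose t2.node_id has no match in t3 get NULL for t3's columns.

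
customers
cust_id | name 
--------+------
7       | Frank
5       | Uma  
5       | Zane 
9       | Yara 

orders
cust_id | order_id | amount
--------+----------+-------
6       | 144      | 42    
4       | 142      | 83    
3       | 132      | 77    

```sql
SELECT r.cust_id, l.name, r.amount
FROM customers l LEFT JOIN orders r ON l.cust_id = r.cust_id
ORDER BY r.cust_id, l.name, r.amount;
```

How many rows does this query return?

4

LEFT JOIN keeps every row from `customers`; unmatched rows get NULL for `orders`'s columns.
Matching on l.cust_id = r.cust_id.
- cust_id=7: no r row matches, row kept with r columns NULL.
- cust_id=5: no r row matches, row kept with r columns NULL.
- cust_id=5: no r row matches, row kept with r columns NULL.
- cust_id=9: no r row matches, row kept with r columns NULL.
Total: 0 matched + 4 padded = 4 rows.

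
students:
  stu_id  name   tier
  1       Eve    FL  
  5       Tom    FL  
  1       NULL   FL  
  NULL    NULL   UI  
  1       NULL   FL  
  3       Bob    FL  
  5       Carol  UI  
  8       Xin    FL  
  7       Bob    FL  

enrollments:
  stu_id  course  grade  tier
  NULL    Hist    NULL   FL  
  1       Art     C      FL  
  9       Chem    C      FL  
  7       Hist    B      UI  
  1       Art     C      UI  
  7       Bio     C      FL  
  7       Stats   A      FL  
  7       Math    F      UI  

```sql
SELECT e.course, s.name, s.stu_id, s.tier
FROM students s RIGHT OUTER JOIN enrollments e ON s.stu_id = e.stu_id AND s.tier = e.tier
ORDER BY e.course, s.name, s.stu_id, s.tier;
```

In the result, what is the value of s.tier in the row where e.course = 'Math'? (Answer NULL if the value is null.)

NULL

RIGHT JOIN keeps every row from `enrollments`; unmatched rows get NULL for `students`'s columns.
Matching on s.stu_id = e.stu_id AND s.tier = e.tier. A NULL in a compared column never satisfies the condition.
- stu_id=1, tier=FL: 1 matching e row(s), so 1 row(s) emitted.
- stu_id=5, tier=FL: no matching e row.
- stu_id=1, tier=FL: 1 matching e row(s), so 1 row(s) emitted.
- stu_id=NULL, tier=UI: no matching e row.
- stu_id=1, tier=FL: 1 matching e row(s), so 1 row(s) emitted.
- stu_id=3, tier=FL: no matching e row.
- stu_id=5, tier=UI: no matching e row.
- stu_id=8, tier=FL: no matching e row.
- stu_id=7, tier=FL: 2 matching e row(s), so 2 row(s) emitted.
- plus 5 unmatched e row(s), each kept with NULL s columns.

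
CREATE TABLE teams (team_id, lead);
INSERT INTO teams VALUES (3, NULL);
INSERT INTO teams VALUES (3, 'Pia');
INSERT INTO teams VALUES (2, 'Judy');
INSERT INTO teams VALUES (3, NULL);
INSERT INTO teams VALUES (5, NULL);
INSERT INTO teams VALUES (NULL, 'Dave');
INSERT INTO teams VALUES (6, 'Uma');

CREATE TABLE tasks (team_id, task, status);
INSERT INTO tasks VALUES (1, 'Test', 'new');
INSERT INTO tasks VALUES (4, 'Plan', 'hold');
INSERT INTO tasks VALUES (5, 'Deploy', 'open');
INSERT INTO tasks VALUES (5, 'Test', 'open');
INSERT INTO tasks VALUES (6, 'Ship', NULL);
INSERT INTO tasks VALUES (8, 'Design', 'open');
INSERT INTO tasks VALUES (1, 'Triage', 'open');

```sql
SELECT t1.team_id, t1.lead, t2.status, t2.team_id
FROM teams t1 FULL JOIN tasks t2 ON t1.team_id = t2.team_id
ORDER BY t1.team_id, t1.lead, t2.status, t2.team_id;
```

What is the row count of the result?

12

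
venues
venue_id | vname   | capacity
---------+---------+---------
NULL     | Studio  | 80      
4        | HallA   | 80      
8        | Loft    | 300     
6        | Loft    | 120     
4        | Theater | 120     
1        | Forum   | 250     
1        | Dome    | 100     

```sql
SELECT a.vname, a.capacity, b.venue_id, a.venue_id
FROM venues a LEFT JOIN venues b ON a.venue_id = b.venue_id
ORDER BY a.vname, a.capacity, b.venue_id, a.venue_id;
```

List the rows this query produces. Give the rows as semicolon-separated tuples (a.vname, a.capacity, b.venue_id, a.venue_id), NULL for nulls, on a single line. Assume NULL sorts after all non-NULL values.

LEFT JOIN keeps every row from `venues a`; unmatched rows get NULL for `venues b`'s columns.
Matching on a.venue_id = b.venue_id. A NULL in a compared column never satisfies the condition.
- a (venue_id=NULL) has no partner → padded with NULL.
- a (venue_id=4) pairs with 2 row(s) of b.
- a (venue_id=8) pairs with 1 row(s) of b.
- a (venue_id=6) pairs with 1 row(s) of b.
- a (venue_id=4) pairs with 2 row(s) of b.
- a (venue_id=1) pairs with 2 row(s) of b.
- a (venue_id=1) pairs with 2 row(s) of b.

(Dome, 100, 1, 1); (Dome, 100, 1, 1); (Forum, 250, 1, 1); (Forum, 250, 1, 1); (HallA, 80, 4, 4); (HallA, 80, 4, 4); (Loft, 120, 6, 6); (Loft, 300, 8, 8); (Studio, 80, NULL, NULL); (Theater, 120, 4, 4); (Theater, 120, 4, 4)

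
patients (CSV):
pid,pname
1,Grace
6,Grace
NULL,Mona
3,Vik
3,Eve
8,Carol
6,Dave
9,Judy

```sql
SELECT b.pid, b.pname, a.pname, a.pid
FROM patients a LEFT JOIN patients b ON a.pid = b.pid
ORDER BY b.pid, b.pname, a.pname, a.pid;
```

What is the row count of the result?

12

LEFT JOIN keeps every row from `patients a`; unmatched rows get NULL for `patients b`'s columns.
Matching on a.pid = b.pid. A NULL in a compared column never satisfies the condition.
Matched pairs: 11; unmatched a rows kept: 1.
Total: 11 matched + 1 padded = 12 rows.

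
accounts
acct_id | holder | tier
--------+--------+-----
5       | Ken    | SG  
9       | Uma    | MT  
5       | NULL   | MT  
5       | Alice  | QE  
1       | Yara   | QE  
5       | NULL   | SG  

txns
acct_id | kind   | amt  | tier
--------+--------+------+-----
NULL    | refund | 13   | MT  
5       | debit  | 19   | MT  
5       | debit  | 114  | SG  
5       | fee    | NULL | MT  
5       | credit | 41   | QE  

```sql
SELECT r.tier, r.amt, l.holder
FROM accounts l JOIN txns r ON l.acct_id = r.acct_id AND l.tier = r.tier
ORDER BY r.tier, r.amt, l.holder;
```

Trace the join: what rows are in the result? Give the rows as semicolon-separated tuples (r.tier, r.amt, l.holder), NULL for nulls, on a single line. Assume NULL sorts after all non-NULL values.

INNER JOIN keeps only pairs where the ON condition holds.
Matching on l.acct_id = r.acct_id AND l.tier = r.tier. A NULL in a compared column never satisfies the condition.
- l (acct_id=5, tier=SG) pairs with 1 row(s) of r.
- l (acct_id=9, tier=MT) has no partner → excluded.
- l (acct_id=5, tier=MT) pairs with 2 row(s) of r.
- l (acct_id=5, tier=QE) pairs with 1 row(s) of r.
- l (acct_id=1, tier=QE) has no partner → excluded.
- l (acct_id=5, tier=SG) pairs with 1 row(s) of r.
After projecting and ordering:
r.tier | r.amt | l.holder
MT | 19 | NULL
MT | NULL | NULL
QE | 41 | Alice
SG | 114 | Ken
SG | 114 | NULL

(MT, 19, NULL); (MT, NULL, NULL); (QE, 41, Alice); (SG, 114, Ken); (SG, 114, NULL)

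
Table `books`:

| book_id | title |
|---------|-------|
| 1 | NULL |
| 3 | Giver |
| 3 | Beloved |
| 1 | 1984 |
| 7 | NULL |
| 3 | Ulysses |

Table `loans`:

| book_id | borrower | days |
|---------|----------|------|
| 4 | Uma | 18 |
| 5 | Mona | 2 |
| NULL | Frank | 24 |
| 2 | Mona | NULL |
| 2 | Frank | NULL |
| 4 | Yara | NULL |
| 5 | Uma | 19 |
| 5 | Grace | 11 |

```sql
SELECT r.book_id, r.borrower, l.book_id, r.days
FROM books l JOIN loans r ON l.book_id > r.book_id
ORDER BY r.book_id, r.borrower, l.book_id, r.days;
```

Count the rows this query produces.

INNER JOIN keeps only pairs where the ON condition holds.
Matching on l.book_id > r.book_id. A NULL in a compared column never satisfies the condition.
- book_id=1: no matching r row, dropped.
- book_id=3: 2 matching r row(s), so 2 row(s) emitted.
- book_id=3: 2 matching r row(s), so 2 row(s) emitted.
- book_id=1: no matching r row, dropped.
- book_id=7: 7 matching r row(s), so 7 row(s) emitted.
- book_id=3: 2 matching r row(s), so 2 row(s) emitted.
Total: 13 rows.

13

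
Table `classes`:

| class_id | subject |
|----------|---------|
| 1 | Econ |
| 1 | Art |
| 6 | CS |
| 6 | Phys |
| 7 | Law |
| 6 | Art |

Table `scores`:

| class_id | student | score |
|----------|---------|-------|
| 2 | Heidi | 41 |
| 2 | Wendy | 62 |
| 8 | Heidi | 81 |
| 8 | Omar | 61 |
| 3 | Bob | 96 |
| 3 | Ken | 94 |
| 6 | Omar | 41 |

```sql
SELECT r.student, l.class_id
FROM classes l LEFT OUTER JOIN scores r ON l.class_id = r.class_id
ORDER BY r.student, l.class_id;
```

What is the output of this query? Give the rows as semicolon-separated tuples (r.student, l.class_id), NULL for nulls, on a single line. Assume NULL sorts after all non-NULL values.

(Omar, 6); (Omar, 6); (Omar, 6); (NULL, 1); (NULL, 1); (NULL, 7)

LEFT JOIN keeps every row from `classes`; unmatched rows get NULL for `scores`'s columns.
Matching on l.class_id = r.class_id.
- l row (class_id=1): no match → kept, r columns NULL.
- l row (class_id=1): no match → kept, r columns NULL.
- l row (class_id=6): matches 1 r row(s) → 1 output row(s).
- l row (class_id=6): matches 1 r row(s) → 1 output row(s).
- l row (class_id=7): no match → kept, r columns NULL.
- l row (class_id=6): matches 1 r row(s) → 1 output row(s).
After projecting and ordering:
r.student | l.class_id
Omar | 6
Omar | 6
Omar | 6
NULL | 1
NULL | 1
NULL | 7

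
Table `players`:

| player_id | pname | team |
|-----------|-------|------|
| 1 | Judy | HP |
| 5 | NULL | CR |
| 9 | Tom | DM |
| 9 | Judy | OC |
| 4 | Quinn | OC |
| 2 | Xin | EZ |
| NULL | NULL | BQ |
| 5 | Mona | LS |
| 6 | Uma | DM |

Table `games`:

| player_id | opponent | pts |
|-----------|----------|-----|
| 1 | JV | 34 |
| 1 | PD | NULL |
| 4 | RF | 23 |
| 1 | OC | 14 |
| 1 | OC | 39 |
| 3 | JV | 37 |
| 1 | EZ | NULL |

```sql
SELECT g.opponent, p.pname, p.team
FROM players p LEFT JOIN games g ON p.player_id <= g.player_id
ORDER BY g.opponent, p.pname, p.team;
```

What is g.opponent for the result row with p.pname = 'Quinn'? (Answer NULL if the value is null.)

RF

LEFT JOIN keeps every row from `players`; unmatched rows get NULL for `games`'s columns.
Matching on p.player_id <= g.player_id. A NULL in a compared column never satisfies the condition.
- p row (player_id=1): matches 7 g row(s) → 7 output row(s).
- p row (player_id=5): no match → kept, g columns NULL.
- p row (player_id=9): no match → kept, g columns NULL.
- p row (player_id=9): no match → kept, g columns NULL.
- p row (player_id=4): matches 1 g row(s) → 1 output row(s).
- p row (player_id=2): matches 2 g row(s) → 2 output row(s).
- p row (player_id=NULL): no match → kept, g columns NULL.
- p row (player_id=5): no match → kept, g columns NULL.
- p row (player_id=6): no match → kept, g columns NULL.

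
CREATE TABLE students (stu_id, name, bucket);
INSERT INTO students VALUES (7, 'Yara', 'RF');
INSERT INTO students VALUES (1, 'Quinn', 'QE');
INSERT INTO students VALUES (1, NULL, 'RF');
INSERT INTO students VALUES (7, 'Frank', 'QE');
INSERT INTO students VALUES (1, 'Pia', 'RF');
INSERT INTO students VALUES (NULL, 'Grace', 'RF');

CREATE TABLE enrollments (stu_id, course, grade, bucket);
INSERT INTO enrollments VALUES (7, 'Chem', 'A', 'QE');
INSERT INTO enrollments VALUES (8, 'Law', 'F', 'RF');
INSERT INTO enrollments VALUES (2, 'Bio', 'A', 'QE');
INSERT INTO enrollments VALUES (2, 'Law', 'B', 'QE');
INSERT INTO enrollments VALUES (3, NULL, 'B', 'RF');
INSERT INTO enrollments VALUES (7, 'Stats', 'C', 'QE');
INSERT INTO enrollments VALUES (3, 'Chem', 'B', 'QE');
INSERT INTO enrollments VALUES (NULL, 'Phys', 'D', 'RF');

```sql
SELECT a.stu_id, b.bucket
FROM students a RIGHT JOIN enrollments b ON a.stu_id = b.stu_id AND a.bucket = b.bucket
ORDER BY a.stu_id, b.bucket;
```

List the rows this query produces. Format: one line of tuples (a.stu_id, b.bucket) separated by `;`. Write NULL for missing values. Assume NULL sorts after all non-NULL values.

(7, QE); (7, QE); (NULL, QE); (NULL, QE); (NULL, QE); (NULL, RF); (NULL, RF); (NULL, RF)

RIGHT JOIN keeps every row from `enrollments`; unmatched rows get NULL for `students`'s columns.
Matching on a.stu_id = b.stu_id AND a.bucket = b.bucket. A NULL in a compared column never satisfies the condition.
- stu_id=7, bucket=RF: no matching b row.
- stu_id=1, bucket=QE: no matching b row.
- stu_id=1, bucket=RF: no matching b row.
- stu_id=7, bucket=QE: 2 matching b row(s), so 2 row(s) emitted.
- stu_id=1, bucket=RF: no matching b row.
- stu_id=NULL, bucket=RF: no matching b row.
- 6 row(s) from b found no a partner → padded with NULL.
After projecting and ordering:
a.stu_id | b.bucket
7 | QE
7 | QE
NULL | QE
NULL | QE
NULL | QE
NULL | RF
NULL | RF
NULL | RF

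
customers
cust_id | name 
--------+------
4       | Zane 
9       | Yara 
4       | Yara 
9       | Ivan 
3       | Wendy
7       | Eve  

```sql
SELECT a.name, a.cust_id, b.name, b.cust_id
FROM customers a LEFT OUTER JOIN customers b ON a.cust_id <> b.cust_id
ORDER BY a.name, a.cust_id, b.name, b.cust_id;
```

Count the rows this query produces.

26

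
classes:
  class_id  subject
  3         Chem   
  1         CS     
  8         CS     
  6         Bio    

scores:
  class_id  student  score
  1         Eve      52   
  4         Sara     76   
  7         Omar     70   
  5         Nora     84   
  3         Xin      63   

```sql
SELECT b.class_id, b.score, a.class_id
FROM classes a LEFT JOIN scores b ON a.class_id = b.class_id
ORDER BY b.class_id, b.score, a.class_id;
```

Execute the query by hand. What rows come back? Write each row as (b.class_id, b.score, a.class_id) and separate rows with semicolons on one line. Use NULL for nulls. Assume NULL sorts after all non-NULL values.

(1, 52, 1); (3, 63, 3); (NULL, NULL, 6); (NULL, NULL, 8)

LEFT JOIN keeps every row from `classes`; unmatched rows get NULL for `scores`'s columns.
Matching on a.class_id = b.class_id.
- class_id=3: 1 matching b row(s), so 1 row(s) emitted.
- class_id=1: 1 matching b row(s), so 1 row(s) emitted.
- class_id=8: no b row matches, row kept with b columns NULL.
- class_id=6: no b row matches, row kept with b columns NULL.
After projecting and ordering:
b.class_id | b.score | a.class_id
1 | 52 | 1
3 | 63 | 3
NULL | NULL | 6
NULL | NULL | 8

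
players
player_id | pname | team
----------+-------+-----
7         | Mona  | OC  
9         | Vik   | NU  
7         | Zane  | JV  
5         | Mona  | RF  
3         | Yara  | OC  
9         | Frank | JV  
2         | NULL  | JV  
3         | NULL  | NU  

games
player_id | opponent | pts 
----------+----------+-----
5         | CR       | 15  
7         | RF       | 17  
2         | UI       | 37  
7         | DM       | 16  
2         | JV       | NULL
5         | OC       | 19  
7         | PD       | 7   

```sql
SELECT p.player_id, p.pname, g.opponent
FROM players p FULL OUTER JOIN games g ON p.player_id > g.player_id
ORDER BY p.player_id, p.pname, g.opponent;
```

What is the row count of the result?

FULL OUTER JOIN keeps every row from both sides; unmatched rows get NULL for the other side's columns.
Matching on p.player_id > g.player_id.
- p[0] player_id=7 → 4 match(es) in g → 4 row(s).
- p[1] player_id=9 → 7 match(es) in g → 7 row(s).
- p[2] player_id=7 → 4 match(es) in g → 4 row(s).
- p[3] player_id=5 → 2 match(es) in g → 2 row(s).
- p[4] player_id=3 → 2 match(es) in g → 2 row(s).
- p[5] player_id=9 → 7 match(es) in g → 7 row(s).
- p[6] player_id=2 → no match; kept with NULLs on the g side.
- p[7] player_id=3 → 2 match(es) in g → 2 row(s).
Total: 28 matched + 1 padded = 29 rows.

29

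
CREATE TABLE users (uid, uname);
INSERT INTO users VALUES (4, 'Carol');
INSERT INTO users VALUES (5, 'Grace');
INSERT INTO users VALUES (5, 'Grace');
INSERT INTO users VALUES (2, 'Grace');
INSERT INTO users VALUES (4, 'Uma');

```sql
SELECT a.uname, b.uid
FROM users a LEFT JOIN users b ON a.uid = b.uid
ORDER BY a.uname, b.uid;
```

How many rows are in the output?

9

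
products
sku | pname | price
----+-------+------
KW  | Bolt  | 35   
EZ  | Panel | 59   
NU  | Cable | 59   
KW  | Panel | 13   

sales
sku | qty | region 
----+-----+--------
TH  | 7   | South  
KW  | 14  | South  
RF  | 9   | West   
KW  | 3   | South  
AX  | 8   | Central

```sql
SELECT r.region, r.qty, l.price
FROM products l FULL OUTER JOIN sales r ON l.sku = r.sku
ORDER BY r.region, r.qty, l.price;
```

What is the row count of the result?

FULL OUTER JOIN keeps every row from both sides; unmatched rows get NULL for the other side's columns.
Matching on l.sku = r.sku.
Matched pairs: 4; unmatched l rows kept: 2; unmatched r rows kept: 3.
Total: 4 matched + 5 padded = 9 rows.

9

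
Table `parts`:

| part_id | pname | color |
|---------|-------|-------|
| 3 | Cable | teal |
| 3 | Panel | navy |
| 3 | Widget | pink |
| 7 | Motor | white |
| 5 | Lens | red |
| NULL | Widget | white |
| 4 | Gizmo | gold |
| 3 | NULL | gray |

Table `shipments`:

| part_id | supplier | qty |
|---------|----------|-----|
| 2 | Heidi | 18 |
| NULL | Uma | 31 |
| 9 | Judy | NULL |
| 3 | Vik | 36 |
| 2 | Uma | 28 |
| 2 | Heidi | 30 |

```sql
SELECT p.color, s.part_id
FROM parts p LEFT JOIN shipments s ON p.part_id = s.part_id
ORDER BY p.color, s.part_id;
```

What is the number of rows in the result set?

LEFT JOIN keeps every row from `parts`; unmatched rows get NULL for `shipments`'s columns.
Matching on p.part_id = s.part_id. A NULL in a compared column never satisfies the condition.
- part_id=3: 1 matching s row(s), so 1 row(s) emitted.
- part_id=3: 1 matching s row(s), so 1 row(s) emitted.
- part_id=3: 1 matching s row(s), so 1 row(s) emitted.
- part_id=7: no s row matches, row kept with s columns NULL.
- part_id=5: no s row matches, row kept with s columns NULL.
- part_id=NULL: no s row matches, row kept with s columns NULL.
- part_id=4: no s row matches, row kept with s columns NULL.
- part_id=3: 1 matching s row(s), so 1 row(s) emitted.
Total: 4 matched + 4 padded = 8 rows.

8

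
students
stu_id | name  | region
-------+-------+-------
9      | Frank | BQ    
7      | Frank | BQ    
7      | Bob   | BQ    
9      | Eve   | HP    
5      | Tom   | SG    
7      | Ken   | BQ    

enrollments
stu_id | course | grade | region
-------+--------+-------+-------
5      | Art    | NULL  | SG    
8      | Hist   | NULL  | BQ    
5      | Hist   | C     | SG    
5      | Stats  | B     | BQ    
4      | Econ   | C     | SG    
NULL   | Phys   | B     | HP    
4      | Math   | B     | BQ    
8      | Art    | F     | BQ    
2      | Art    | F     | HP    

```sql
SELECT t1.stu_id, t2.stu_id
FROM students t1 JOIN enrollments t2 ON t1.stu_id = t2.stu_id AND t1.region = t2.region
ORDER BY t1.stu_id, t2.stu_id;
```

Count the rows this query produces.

2

INNER JOIN keeps only pairs where the ON condition holds.
Matching on t1.stu_id = t2.stu_id AND t1.region = t2.region. A NULL in a compared column never satisfies the condition.
- t1 row (stu_id=9, region=BQ): no match → dropped.
- t1 row (stu_id=7, region=BQ): no match → dropped.
- t1 row (stu_id=7, region=BQ): no match → dropped.
- t1 row (stu_id=9, region=HP): no match → dropped.
- t1 row (stu_id=5, region=SG): matches 2 t2 row(s) → 2 output row(s).
- t1 row (stu_id=7, region=BQ): no match → dropped.
Total: 2 rows.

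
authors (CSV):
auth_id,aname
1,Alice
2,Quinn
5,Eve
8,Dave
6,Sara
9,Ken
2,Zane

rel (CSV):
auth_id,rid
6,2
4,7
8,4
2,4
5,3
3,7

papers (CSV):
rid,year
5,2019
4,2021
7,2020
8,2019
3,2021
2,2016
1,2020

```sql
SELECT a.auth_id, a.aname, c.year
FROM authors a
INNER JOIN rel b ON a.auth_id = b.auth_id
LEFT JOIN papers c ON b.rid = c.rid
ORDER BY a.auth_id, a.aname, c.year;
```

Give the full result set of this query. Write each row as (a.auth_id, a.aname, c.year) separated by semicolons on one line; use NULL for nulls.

Step 1 — a INNER JOIN b on auth_id → 5 row(s).
Then LEFT JOIN `papers c` on rid: each of those 5 rows is kept; rows whose b.rid has no match in c get NULL for c's columns.

(2, Quinn, 2021); (2, Zane, 2021); (5, Eve, 2021); (6, Sara, 2016); (8, Dave, 2021)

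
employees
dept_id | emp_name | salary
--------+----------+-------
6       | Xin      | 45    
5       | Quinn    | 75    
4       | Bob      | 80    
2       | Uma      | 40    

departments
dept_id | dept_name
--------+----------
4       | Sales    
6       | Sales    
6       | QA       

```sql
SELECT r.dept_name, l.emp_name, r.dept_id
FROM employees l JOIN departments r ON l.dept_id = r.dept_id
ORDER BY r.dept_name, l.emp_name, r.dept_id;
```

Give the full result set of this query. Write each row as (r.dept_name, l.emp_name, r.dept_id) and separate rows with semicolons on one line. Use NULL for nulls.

(QA, Xin, 6); (Sales, Bob, 4); (Sales, Xin, 6)

INNER JOIN keeps only pairs where the ON condition holds.
Matching on l.dept_id = r.dept_id.
Matched pairs: 3.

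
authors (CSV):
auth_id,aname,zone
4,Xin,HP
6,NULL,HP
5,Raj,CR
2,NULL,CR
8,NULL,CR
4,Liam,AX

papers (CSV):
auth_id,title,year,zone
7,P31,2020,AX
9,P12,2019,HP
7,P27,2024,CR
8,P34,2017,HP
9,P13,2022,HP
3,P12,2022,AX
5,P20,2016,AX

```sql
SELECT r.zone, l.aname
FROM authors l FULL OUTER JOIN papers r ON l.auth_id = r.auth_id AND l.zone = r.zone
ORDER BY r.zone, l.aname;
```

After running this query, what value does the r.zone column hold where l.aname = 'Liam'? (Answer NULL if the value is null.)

NULL

FULL OUTER JOIN keeps every row from both sides; unmatched rows get NULL for the other side's columns.
Matching on l.auth_id = r.auth_id AND l.zone = r.zone.
- l row (auth_id=4, zone=HP): no match → kept, r columns NULL.
- l row (auth_id=6, zone=HP): no match → kept, r columns NULL.
- l row (auth_id=5, zone=CR): no match → kept, r columns NULL.
- l row (auth_id=2, zone=CR): no match → kept, r columns NULL.
- l row (auth_id=8, zone=CR): no match → kept, r columns NULL.
- l row (auth_id=4, zone=AX): no match → kept, r columns NULL.
- 7 row(s) from r found no l partner → padded with NULL.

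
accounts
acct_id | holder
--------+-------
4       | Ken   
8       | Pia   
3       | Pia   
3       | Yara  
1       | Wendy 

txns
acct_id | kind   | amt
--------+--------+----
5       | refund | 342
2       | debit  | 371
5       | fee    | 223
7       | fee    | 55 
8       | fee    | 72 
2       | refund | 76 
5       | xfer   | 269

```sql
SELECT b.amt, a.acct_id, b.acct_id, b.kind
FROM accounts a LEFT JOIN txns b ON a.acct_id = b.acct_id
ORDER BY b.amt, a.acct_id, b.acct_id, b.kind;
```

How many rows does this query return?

5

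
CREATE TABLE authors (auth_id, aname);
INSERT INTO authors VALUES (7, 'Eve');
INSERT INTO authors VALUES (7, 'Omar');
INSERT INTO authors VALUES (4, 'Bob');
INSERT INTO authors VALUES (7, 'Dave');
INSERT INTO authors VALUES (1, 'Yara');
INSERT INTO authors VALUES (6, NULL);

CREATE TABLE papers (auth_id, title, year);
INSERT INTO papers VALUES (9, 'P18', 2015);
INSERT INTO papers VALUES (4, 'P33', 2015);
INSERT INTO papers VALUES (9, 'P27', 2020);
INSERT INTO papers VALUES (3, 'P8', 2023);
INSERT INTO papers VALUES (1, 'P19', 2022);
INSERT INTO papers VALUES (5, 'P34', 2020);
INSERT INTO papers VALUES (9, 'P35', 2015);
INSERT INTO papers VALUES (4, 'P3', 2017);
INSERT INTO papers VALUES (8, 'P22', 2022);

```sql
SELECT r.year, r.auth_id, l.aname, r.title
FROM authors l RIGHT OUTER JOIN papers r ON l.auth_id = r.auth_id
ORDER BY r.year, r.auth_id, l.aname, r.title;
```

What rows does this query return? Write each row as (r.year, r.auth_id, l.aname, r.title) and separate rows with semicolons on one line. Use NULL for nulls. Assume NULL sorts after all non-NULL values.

(2015, 4, Bob, P33); (2015, 9, NULL, P18); (2015, 9, NULL, P35); (2017, 4, Bob, P3); (2020, 5, NULL, P34); (2020, 9, NULL, P27); (2022, 1, Yara, P19); (2022, 8, NULL, P22); (2023, 3, NULL, P8)

RIGHT JOIN keeps every row from `papers`; unmatched rows get NULL for `authors`'s columns.
Matching on l.auth_id = r.auth_id.
- l[0] auth_id=7 → no match.
- l[1] auth_id=7 → no match.
- l[2] auth_id=4 → 2 match(es) in r → 2 row(s).
- l[3] auth_id=7 → no match.
- l[4] auth_id=1 → 1 match(es) in r → 1 row(s).
- l[5] auth_id=6 → no match.
- plus 6 unmatched r row(s), each kept with NULL l columns.
After projecting and ordering:
r.year | r.auth_id | l.aname | r.title
2015 | 4 | Bob | P33
2015 | 9 | NULL | P18
2015 | 9 | NULL | P35
2017 | 4 | Bob | P3
2020 | 5 | NULL | P34
2020 | 9 | NULL | P27
2022 | 1 | Yara | P19
2022 | 8 | NULL | P22
2023 | 3 | NULL | P8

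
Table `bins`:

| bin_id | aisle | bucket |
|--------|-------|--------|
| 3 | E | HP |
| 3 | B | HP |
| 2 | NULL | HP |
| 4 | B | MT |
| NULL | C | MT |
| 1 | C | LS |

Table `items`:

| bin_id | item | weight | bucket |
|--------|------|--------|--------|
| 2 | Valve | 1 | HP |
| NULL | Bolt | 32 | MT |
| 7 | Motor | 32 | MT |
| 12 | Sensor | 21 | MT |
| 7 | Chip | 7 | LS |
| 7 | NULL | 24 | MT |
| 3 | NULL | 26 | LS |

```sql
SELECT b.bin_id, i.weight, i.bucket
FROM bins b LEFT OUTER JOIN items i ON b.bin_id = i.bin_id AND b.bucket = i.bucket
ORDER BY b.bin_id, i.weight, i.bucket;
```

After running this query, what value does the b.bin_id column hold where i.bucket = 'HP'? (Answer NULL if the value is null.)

LEFT JOIN keeps every row from `bins`; unmatched rows get NULL for `items`'s columns.
Matching on b.bin_id = i.bin_id AND b.bucket = i.bucket. A NULL in a compared column never satisfies the condition.
Matched pairs: 1; unmatched b rows kept: 5.

2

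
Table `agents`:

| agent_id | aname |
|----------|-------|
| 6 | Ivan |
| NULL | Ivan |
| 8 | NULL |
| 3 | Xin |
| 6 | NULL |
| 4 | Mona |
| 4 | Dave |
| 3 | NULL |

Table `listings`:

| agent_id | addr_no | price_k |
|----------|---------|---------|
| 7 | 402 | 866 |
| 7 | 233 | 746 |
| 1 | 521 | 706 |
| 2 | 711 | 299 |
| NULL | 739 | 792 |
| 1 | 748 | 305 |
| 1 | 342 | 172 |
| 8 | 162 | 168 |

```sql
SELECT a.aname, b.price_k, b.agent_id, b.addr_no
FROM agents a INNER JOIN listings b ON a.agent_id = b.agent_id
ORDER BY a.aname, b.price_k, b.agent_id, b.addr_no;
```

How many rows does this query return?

1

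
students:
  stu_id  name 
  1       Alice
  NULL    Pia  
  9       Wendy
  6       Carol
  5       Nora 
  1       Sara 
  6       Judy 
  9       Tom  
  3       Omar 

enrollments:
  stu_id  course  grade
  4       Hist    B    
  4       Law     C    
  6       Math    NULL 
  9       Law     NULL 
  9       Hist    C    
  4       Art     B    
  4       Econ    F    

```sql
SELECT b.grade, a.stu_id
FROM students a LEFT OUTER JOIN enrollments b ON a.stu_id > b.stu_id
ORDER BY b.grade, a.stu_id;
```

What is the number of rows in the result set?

LEFT JOIN keeps every row from `students`; unmatched rows get NULL for `enrollments`'s columns.
Matching on a.stu_id > b.stu_id. A NULL in a compared column never satisfies the condition.
Matched pairs: 22; unmatched a rows kept: 4.
Total: 22 matched + 4 padded = 26 rows.

26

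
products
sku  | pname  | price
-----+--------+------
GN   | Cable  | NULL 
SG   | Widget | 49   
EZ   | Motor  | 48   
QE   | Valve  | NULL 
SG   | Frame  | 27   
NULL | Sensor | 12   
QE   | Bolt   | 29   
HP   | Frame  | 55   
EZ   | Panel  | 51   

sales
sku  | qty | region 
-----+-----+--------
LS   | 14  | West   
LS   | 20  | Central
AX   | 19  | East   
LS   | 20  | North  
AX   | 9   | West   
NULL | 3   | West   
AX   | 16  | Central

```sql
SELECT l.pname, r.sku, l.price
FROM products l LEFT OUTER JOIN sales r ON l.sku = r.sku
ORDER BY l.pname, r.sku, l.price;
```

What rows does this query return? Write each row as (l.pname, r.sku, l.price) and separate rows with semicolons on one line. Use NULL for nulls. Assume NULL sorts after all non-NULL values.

(Bolt, NULL, 29); (Cable, NULL, NULL); (Frame, NULL, 27); (Frame, NULL, 55); (Motor, NULL, 48); (Panel, NULL, 51); (Sensor, NULL, 12); (Valve, NULL, NULL); (Widget, NULL, 49)

LEFT JOIN keeps every row from `products`; unmatched rows get NULL for `sales`'s columns.
Matching on l.sku = r.sku. A NULL in a compared column never satisfies the condition.
- sku=GN: no r row matches, row kept with r columns NULL.
- sku=SG: no r row matches, row kept with r columns NULL.
- sku=EZ: no r row matches, row kept with r columns NULL.
- sku=QE: no r row matches, row kept with r columns NULL.
- sku=SG: no r row matches, row kept with r columns NULL.
- sku=NULL: no r row matches, row kept with r columns NULL.
- sku=QE: no r row matches, row kept with r columns NULL.
- sku=HP: no r row matches, row kept with r columns NULL.
- sku=EZ: no r row matches, row kept with r columns NULL.
After projecting and ordering:
l.pname | r.sku | l.price
Bolt | NULL | 29
Cable | NULL | NULL
Frame | NULL | 27
Frame | NULL | 55
Motor | NULL | 48
Panel | NULL | 51
Sensor | NULL | 12
Valve | NULL | NULL
Widget | NULL | 49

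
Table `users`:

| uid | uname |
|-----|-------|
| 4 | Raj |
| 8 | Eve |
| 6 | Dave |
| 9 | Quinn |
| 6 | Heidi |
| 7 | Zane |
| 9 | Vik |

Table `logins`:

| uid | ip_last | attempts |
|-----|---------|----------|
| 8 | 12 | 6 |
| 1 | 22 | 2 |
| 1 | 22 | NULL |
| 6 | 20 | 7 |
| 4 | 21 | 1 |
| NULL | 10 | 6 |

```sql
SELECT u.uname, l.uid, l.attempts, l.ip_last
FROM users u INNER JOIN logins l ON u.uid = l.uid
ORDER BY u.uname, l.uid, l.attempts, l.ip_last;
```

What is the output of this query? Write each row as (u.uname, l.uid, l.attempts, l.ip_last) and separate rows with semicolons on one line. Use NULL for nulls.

(Dave, 6, 7, 20); (Eve, 8, 6, 12); (Heidi, 6, 7, 20); (Raj, 4, 1, 21)

INNER JOIN keeps only pairs where the ON condition holds.
Matching on u.uid = l.uid. A NULL in a compared column never satisfies the condition.
Matched pairs: 4.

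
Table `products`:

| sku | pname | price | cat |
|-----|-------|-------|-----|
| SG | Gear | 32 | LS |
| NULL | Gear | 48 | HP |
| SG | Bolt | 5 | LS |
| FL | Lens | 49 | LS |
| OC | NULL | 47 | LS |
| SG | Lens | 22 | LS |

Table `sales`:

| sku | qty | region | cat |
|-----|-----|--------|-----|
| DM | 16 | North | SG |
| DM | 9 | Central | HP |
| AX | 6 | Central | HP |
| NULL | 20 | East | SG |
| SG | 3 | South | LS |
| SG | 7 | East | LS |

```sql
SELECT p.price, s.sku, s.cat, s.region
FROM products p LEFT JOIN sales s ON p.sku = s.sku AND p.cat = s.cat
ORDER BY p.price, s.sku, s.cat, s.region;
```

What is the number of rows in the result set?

9

LEFT JOIN keeps every row from `products`; unmatched rows get NULL for `sales`'s columns.
Matching on p.sku = s.sku AND p.cat = s.cat. A NULL in a compared column never satisfies the condition.
Matched pairs: 6; unmatched p rows kept: 3.
Total: 6 matched + 3 padded = 9 rows.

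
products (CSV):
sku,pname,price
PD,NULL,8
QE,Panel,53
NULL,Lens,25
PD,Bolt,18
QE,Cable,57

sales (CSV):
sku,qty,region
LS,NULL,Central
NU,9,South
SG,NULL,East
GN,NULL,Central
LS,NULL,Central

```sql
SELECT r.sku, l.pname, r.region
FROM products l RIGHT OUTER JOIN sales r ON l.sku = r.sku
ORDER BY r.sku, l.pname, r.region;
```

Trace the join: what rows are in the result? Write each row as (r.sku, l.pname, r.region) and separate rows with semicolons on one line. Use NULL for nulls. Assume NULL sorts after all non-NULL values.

(GN, NULL, Central); (LS, NULL, Central); (LS, NULL, Central); (NU, NULL, South); (SG, NULL, East)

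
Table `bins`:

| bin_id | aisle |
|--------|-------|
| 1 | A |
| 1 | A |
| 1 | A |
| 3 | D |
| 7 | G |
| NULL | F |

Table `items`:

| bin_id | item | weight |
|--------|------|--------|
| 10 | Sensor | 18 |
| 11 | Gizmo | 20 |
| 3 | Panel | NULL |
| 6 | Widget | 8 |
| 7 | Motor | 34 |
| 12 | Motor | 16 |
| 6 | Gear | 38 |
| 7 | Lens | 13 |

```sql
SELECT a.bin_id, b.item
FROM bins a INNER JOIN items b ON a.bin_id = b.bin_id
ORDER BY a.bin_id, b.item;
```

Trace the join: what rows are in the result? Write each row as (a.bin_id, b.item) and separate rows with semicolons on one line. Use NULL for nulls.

(3, Panel); (7, Lens); (7, Motor)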